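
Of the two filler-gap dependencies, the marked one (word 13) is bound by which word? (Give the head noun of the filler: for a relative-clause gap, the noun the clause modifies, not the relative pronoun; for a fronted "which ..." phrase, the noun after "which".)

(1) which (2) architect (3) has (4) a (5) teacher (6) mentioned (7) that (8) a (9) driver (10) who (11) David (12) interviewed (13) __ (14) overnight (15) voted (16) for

9

The marked gap is inside the relative clause, the direct object of "interviewed".
Its filler is the head noun "driver" (via "who"), at word 9.
(The other dependency links word 2 to a gap after word 16.)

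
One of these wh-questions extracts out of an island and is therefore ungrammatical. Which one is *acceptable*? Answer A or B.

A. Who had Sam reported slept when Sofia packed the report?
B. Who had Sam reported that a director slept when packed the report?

In B, the wh-phrase is extracted from inside an adjunct island (introduced by "when"), which blocks movement.
In A, the extraction path crosses only that-complement boundaries, which are transparent.
So A is grammatical.

A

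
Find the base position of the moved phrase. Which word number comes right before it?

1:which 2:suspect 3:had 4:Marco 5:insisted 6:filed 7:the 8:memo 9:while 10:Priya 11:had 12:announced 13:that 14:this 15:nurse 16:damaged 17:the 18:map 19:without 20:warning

5

The displaced element is "which suspect" (word 2).
It is linked across 1 clause boundary (Ø).
It functions as the subject of "filed", so the gap sits immediately after word 5 ("insisted").
Base order: Marco had insisted which suspect filed the memo while Priya had announced that this nurse damaged the map without warning.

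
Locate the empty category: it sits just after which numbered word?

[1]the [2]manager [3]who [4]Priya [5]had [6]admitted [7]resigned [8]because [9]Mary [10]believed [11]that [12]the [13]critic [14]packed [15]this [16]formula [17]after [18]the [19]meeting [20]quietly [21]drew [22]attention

The displaced element is "the manager" (word 2).
It is linked across 1 clause boundary (Ø).
It functions as the subject of "resigned", so the gap sits immediately after word 6 ("admitted").
Base order: Priya had admitted the manager resigned because Mary believed that the critic packed this formula after the meeting quietly.

6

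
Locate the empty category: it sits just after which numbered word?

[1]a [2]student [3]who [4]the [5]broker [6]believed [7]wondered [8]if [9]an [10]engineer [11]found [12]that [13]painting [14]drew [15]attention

The displaced element is "a student" (word 2).
It is linked across 1 clause boundary (Ø).
It functions as the subject of "wondered", so the gap sits immediately after word 6 ("believed").
Base order: The broker believed a student wondered if an engineer found that painting.

6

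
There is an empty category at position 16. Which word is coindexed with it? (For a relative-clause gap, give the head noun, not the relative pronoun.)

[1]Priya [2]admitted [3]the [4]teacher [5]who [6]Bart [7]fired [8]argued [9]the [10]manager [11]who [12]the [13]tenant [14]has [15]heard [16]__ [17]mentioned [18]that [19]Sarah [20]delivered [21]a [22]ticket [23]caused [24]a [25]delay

The gap at 16 is the subject of "mentioned", inside a relative clause.
The relative pronoun is "who" (word 11); it is bound by the head noun immediately before it.
Its filler is the head noun "manager", at word 10.

10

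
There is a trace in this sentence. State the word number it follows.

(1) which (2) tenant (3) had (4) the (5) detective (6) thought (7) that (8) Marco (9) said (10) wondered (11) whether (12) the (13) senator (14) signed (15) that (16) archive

9

The displaced element is "which tenant" (word 2).
It is linked across 2 clause boundaries (that → Ø).
It functions as the subject of "wondered", so the gap sits immediately after word 9 ("said").
Base order: The detective had thought that Marco said which tenant wondered whether the senator signed that archive.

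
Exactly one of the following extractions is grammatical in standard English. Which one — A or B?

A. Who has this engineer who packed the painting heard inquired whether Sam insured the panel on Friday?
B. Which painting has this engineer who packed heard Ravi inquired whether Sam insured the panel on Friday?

In B, the wh-phrase is extracted from inside a complex-NP island (relative clause) (introduced by "who"), which blocks movement.
In A, the extraction path crosses only that-complement boundaries, which are transparent.
So A is grammatical.

A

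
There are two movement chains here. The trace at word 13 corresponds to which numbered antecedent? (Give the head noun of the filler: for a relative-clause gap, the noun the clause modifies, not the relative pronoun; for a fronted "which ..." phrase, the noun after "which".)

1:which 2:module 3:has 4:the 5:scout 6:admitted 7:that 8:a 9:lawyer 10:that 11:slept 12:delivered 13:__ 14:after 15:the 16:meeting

The marked gap is the direct object of "delivered".
Its filler is the fronted wh-phrase "which module", at word 2.
(The other dependency links word 9 to a gap after word 10.)

2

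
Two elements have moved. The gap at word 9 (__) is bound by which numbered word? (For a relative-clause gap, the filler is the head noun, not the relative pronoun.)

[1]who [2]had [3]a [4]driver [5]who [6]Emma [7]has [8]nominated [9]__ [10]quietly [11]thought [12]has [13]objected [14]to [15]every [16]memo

4

The marked gap is inside the relative clause, the direct object of "nominated".
Its filler is the head noun "driver" (via "who"), at word 4.
(The other dependency links word 1 to a gap after word 11.)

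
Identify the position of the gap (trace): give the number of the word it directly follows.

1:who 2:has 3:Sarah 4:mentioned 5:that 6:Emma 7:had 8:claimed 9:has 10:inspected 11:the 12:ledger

8

The displaced element is "who" (word 1).
It is linked across 2 clause boundaries (that → Ø).
It functions as the subject of "inspected", so the gap sits immediately after word 8 ("claimed").
Base order: Sarah has mentioned that Emma had claimed who has inspected the ledger.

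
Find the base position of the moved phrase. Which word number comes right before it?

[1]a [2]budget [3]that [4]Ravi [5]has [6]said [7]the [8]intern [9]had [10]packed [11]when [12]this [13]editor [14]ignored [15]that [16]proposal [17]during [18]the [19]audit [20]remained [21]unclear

The displaced element is "a budget" (word 2).
It is linked across 1 clause boundary (Ø).
It functions as the direct object of "packed", so the gap sits immediately after word 10 ("packed").
Base order: Ravi has said the intern had packed a budget when this editor ignored that proposal during the audit.

10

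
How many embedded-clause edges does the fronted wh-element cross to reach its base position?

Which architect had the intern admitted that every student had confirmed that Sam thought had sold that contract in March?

"which architect" is extracted from the subject of "sold".
Boundaries crossed, outermost first: [that], [that], [Ø] — 3 in total.

3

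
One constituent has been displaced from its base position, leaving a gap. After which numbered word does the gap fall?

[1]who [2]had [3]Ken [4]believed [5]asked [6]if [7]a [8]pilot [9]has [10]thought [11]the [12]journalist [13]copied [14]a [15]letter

4

The displaced element is "who" (word 1).
It is linked across 1 clause boundary (Ø).
It functions as the subject of "asked", so the gap sits immediately after word 4 ("believed").
Base order: Ken had believed that who asked if a pilot has thought the journalist copied a letter.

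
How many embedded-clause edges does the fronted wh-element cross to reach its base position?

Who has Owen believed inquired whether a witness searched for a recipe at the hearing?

"who" is extracted from the subject of "inquired".
Boundaries crossed, outermost first: [Ø] — 1 in total.

1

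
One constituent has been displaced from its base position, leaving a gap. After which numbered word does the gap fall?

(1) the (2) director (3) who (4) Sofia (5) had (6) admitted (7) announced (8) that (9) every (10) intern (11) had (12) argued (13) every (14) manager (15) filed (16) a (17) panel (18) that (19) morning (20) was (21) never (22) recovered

6

The displaced element is "the director" (word 2).
It is linked across 1 clause boundary (Ø).
It functions as the subject of "announced", so the gap sits immediately after word 6 ("admitted").
Base order: Sofia had admitted the director announced that every intern had argued every manager filed a panel that morning.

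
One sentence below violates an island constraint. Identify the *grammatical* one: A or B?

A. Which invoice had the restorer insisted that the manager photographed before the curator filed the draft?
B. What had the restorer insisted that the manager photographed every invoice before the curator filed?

A

In B, the wh-phrase is extracted from inside an adjunct island (introduced by "before"), which blocks movement.
In A, the extraction path crosses only that-complement boundaries, which are transparent.
So A is grammatical.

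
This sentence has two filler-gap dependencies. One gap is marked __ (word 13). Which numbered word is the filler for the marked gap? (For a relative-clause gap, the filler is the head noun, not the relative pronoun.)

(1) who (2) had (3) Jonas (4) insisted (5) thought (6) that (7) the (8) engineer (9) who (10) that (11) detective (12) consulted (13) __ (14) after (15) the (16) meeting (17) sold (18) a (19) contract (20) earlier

The marked gap is inside the relative clause, the direct object of "consulted".
Its filler is the head noun "engineer" (via "who"), at word 8.
(The other dependency links word 1 to a gap after word 4.)

8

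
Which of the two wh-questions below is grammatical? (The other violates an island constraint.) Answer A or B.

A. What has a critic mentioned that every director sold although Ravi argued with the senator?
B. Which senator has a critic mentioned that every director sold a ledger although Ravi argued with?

In B, the wh-phrase is extracted from inside an adjunct island (introduced by "although"), which blocks movement.
In A, the extraction path crosses only that-complement boundaries, which are transparent.
So A is grammatical.

A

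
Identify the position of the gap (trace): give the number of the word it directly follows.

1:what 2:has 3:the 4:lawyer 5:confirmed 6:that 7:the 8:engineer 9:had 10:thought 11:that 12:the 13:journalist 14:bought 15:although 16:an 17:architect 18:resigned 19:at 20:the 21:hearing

The displaced element is "what" (word 1).
It is linked across 2 clause boundaries (that → that).
It functions as the direct object of "bought", so the gap sits immediately after word 14 ("bought").
Base order: The lawyer has confirmed that the engineer had thought that the journalist bought what although an architect resigned at the hearing.

14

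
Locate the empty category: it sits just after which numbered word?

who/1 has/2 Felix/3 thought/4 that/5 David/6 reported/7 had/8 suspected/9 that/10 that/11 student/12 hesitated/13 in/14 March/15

7

The displaced element is "who" (word 1).
It is linked across 2 clause boundaries (that → Ø).
It functions as the subject of "suspected", so the gap sits immediately after word 7 ("reported").
Base order: Felix has thought that David reported that who had suspected that that student hesitated in March.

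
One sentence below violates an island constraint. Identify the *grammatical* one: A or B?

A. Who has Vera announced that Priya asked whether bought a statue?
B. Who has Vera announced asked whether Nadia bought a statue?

B

In A, the wh-phrase is extracted from inside a wh-island (introduced by "whether"), which blocks movement.
In B, the extraction path crosses only that-complement boundaries, which are transparent.
So B is grammatical.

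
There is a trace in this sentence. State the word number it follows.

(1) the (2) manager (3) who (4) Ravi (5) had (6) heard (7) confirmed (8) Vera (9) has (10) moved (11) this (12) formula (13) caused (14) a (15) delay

The displaced element is "the manager" (word 2).
It is linked across 1 clause boundary (Ø).
It functions as the subject of "confirmed", so the gap sits immediately after word 6 ("heard").
Base order: Ravi had heard that the manager confirmed Vera has moved this formula.

6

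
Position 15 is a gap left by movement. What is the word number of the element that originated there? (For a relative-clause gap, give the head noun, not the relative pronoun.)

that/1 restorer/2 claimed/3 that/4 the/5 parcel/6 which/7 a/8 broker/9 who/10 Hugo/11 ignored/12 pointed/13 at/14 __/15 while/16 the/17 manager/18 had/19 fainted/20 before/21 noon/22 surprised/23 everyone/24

6

The gap at 15 is the prepositional object of "pointed", inside a relative clause.
The relative pronoun is "which" (word 7); it is bound by the head noun immediately before it.
Its filler is the head noun "parcel", at word 6.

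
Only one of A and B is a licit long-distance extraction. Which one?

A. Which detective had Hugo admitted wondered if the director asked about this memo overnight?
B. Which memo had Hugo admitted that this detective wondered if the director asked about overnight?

In B, the wh-phrase is extracted from inside a wh-island (introduced by "if"), which blocks movement.
In A, the extraction path crosses only that-complement boundaries, which are transparent.
So A is grammatical.

A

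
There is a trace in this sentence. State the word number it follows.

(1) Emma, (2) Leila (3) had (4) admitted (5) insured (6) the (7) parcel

The displaced element is "Emma" (word 1).
It is linked across 1 clause boundary (Ø).
It functions as the subject of "insured", so the gap sits immediately after word 4 ("admitted").
Base order: Leila had admitted that Emma insured the parcel.

4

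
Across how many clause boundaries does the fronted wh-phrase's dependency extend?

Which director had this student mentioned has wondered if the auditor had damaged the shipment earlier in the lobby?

1

"which director" is extracted from the subject of "wondered".
Boundaries crossed, outermost first: [Ø] — 1 in total.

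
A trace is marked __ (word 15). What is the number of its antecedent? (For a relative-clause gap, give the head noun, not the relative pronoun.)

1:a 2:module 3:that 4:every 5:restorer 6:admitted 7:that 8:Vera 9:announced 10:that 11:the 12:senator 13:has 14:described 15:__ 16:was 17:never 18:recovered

2

The gap at 15 is the object of "described", inside a relative clause.
The relative pronoun is "that" (word 3); it is bound by the head noun immediately before it.
Its filler is the head noun "module", at word 2.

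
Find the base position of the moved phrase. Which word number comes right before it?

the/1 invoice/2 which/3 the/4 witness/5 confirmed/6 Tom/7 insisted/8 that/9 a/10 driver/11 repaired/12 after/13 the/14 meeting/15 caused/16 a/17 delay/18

The displaced element is "the invoice" (word 2).
It is linked across 2 clause boundaries (Ø → that).
It functions as the direct object of "repaired", so the gap sits immediately after word 12 ("repaired").
Base order: The witness confirmed Tom insisted that a driver repaired the invoice after the meeting.

12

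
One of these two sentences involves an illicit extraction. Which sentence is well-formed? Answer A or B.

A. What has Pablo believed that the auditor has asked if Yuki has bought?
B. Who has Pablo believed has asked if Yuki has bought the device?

B

In A, the wh-phrase is extracted from inside a wh-island (introduced by "if"), which blocks movement.
In B, the extraction path crosses only that-complement boundaries, which are transparent.
So B is grammatical.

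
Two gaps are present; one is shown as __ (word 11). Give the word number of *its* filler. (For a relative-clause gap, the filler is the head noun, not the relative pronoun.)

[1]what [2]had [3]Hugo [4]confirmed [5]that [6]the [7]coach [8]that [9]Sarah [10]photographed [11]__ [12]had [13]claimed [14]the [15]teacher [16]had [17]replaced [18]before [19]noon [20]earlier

The marked gap is inside the relative clause, the direct object of "photographed".
Its filler is the head noun "coach" (via "that"), at word 7.
(The other dependency links word 1 to a gap after word 17.)

7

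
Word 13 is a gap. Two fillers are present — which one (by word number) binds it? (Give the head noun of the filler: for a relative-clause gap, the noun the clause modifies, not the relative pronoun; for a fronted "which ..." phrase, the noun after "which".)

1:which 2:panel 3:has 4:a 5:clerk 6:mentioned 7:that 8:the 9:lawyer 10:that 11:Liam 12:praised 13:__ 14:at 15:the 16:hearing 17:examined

9

The marked gap is inside the relative clause, the direct object of "praised".
Its filler is the head noun "lawyer" (via "that"), at word 9.
(The other dependency links word 2 to a gap after word 17.)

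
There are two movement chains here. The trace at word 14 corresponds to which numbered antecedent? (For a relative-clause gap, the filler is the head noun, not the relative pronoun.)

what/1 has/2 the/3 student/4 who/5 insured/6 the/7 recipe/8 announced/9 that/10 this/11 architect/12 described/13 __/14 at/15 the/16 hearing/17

1

The marked gap is the direct object of "described".
Its filler is the fronted wh-phrase "what", at word 1.
(The other dependency links word 4 to a gap after word 5.)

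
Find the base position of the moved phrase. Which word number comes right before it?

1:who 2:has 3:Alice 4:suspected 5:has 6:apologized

The displaced element is "who" (word 1).
It is linked across 1 clause boundary (Ø).
It functions as the subject of "apologized", so the gap sits immediately after word 4 ("suspected").
Base order: Alice has suspected who has apologized.

4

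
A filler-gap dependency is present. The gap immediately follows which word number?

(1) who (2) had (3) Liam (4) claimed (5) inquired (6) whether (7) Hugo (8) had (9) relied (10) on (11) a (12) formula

The displaced element is "who" (word 1).
It is linked across 1 clause boundary (Ø).
It functions as the subject of "inquired", so the gap sits immediately after word 4 ("claimed").
Base order: Liam had claimed who inquired whether Hugo had relied on a formula.

4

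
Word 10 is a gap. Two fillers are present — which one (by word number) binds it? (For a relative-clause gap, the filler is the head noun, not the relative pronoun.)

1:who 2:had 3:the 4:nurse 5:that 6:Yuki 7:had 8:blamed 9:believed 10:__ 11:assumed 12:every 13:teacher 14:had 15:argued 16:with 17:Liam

1

The marked gap is the subject of "assumed".
Its filler is the fronted wh-phrase "who", at word 1.
(The other dependency links word 4 to a gap after word 8.)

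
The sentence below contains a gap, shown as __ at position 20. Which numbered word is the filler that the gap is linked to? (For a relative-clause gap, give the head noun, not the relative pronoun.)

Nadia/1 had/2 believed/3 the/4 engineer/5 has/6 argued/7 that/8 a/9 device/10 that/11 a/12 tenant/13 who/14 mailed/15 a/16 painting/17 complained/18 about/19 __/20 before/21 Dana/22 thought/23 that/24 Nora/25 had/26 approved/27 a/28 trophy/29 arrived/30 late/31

10

The gap at 20 is the prepositional object of "complained", inside a relative clause.
The relative pronoun is "that" (word 11); it is bound by the head noun immediately before it.
Its filler is the head noun "device", at word 10.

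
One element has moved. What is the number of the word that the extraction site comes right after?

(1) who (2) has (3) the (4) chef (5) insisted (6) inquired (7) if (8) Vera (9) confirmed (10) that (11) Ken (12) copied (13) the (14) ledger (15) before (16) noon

The displaced element is "who" (word 1).
It is linked across 1 clause boundary (Ø).
It functions as the subject of "inquired", so the gap sits immediately after word 5 ("insisted").
Base order: The chef has insisted who inquired if Vera confirmed that Ken copied the ledger before noon.

5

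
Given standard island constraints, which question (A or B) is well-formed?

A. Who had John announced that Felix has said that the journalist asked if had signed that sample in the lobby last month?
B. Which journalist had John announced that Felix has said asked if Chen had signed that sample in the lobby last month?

B

In A, the wh-phrase is extracted from inside a wh-island (introduced by "if"), which blocks movement.
In B, the extraction path crosses only that-complement boundaries, which are transparent.
So B is grammatical.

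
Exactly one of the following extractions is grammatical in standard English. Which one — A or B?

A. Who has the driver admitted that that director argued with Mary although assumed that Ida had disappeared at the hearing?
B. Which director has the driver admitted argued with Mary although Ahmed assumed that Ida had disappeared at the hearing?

B

In A, the wh-phrase is extracted from inside an adjunct island (introduced by "although"), which blocks movement.
In B, the extraction path crosses only that-complement boundaries, which are transparent.
So B is grammatical.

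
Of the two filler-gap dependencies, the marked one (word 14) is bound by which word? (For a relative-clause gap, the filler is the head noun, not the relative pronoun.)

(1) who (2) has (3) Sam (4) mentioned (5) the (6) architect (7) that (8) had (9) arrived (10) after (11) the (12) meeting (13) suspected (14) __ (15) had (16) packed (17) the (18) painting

1

The marked gap is the subject of "packed".
Its filler is the fronted wh-phrase "who", at word 1.
(The other dependency links word 6 to a gap after word 7.)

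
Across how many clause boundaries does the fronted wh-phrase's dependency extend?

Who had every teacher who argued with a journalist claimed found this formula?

1

"who" is extracted from the subject of "found".
Boundaries crossed, outermost first: [Ø] — 1 in total.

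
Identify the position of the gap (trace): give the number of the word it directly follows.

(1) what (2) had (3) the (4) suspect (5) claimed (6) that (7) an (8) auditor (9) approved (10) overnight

9

The displaced element is "what" (word 1).
It is linked across 1 clause boundary (that).
It functions as the direct object of "approved", so the gap sits immediately after word 9 ("approved").
Base order: The suspect had claimed that an auditor approved what overnight.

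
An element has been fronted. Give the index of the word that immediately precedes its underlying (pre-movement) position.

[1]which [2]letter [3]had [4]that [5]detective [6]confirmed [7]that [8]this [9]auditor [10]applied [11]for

The displaced element is "which letter" (word 2).
It is linked across 1 clause boundary (that).
It functions as the object of the preposition "for" of "applied", so the gap sits immediately after word 11 ("for").
Base order: That detective had confirmed that this auditor applied for which letter.

11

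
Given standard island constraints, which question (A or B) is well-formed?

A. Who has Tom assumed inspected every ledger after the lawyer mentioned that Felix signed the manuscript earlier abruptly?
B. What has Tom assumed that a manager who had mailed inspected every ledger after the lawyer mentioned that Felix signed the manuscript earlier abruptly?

In B, the wh-phrase is extracted from inside a complex-NP island (relative clause) (introduced by "who"), which blocks movement.
In A, the extraction path crosses only that-complement boundaries, which are transparent.
So A is grammatical.

A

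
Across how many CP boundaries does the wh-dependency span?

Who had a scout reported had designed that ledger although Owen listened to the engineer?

1

"who" is extracted from the subject of "designed".
Boundaries crossed, outermost first: [Ø] — 1 in total.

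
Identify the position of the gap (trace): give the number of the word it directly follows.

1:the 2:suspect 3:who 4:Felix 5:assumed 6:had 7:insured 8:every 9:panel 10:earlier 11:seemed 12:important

The displaced element is "the suspect" (word 2).
It is linked across 1 clause boundary (Ø).
It functions as the subject of "insured", so the gap sits immediately after word 5 ("assumed").
Base order: Felix assumed that the suspect had insured every panel earlier.

5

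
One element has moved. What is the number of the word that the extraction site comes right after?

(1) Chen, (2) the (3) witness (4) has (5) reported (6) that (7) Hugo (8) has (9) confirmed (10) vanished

9

The displaced element is "Chen" (word 1).
It is linked across 2 clause boundaries (that → Ø).
It functions as the subject of "vanished", so the gap sits immediately after word 9 ("confirmed").
Base order: The witness has reported that Hugo has confirmed that Chen vanished.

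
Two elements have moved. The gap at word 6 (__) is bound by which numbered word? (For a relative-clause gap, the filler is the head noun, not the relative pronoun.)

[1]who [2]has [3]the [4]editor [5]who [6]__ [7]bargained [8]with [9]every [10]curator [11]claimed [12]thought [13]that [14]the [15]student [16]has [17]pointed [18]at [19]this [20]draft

4

The marked gap is inside the relative clause, the subject of "bargained".
Its filler is the head noun "editor" (via "who"), at word 4.
(The other dependency links word 1 to a gap after word 11.)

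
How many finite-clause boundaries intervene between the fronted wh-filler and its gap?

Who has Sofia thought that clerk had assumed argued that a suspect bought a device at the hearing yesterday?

"who" is extracted from the subject of "argued".
Boundaries crossed, outermost first: [Ø], [Ø] — 2 in total.

2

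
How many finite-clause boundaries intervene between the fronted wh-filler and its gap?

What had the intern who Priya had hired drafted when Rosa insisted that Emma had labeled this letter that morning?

0

"what" originates inside the matrix clause — no clause boundary is crossed.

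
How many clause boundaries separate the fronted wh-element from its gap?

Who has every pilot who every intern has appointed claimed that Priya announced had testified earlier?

2

"who" is extracted from the subject of "testified".
Boundaries crossed, outermost first: [that], [Ø] — 2 in total.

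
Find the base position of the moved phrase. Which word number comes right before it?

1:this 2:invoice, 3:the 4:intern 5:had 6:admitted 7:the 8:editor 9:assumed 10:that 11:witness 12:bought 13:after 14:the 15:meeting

The displaced element is "this invoice" (word 2).
It is linked across 2 clause boundaries (Ø → Ø).
It functions as the direct object of "bought", so the gap sits immediately after word 12 ("bought").
Base order: The intern had admitted the editor assumed that witness bought this invoice after the meeting.

12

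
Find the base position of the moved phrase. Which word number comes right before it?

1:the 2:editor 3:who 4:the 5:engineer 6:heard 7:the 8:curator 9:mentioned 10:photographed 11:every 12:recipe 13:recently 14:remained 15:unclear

The displaced element is "the editor" (word 2).
It is linked across 2 clause boundaries (Ø → Ø).
It functions as the subject of "photographed", so the gap sits immediately after word 9 ("mentioned").
Base order: The engineer heard the curator mentioned that the editor photographed every recipe recently.

9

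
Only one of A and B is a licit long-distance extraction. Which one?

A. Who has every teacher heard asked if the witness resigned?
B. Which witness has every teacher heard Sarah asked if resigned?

A

In B, the wh-phrase is extracted from inside a wh-island (introduced by "if"), which blocks movement.
In A, the extraction path crosses only that-complement boundaries, which are transparent.
So A is grammatical.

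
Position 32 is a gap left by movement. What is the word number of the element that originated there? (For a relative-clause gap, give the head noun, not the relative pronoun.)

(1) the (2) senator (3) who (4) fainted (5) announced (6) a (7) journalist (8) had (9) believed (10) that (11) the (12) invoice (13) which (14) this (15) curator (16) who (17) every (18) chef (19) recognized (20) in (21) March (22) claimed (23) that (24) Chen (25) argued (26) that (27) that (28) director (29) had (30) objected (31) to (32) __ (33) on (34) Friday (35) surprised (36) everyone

The gap at 32 is the prepositional object of "objected", inside a relative clause.
The relative pronoun is "which" (word 13); it is bound by the head noun immediately before it.
Its filler is the head noun "invoice", at word 12.

12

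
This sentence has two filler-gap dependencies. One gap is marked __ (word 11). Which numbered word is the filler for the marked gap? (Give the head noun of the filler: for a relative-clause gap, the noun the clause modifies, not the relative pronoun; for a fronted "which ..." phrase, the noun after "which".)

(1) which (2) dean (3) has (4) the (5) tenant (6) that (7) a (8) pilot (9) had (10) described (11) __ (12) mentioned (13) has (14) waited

5

The marked gap is inside the relative clause, the direct object of "described".
Its filler is the head noun "tenant" (via "that"), at word 5.
(The other dependency links word 2 to a gap after word 12.)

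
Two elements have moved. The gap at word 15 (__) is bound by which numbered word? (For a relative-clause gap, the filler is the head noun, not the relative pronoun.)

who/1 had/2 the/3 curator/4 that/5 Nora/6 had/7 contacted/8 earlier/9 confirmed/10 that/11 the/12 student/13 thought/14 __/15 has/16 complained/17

The marked gap is the subject of "complained".
Its filler is the fronted wh-phrase "who", at word 1.
(The other dependency links word 4 to a gap after word 8.)

1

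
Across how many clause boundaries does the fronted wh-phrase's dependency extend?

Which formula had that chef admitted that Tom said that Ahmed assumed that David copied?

"which formula" is extracted from the object of "copied".
Boundaries crossed, outermost first: [that], [that], [that] — 3 in total.

3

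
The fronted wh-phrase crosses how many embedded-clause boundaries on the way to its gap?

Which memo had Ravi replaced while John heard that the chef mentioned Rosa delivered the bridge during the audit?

"which memo" originates inside the matrix clause — no clause boundary is crossed.

0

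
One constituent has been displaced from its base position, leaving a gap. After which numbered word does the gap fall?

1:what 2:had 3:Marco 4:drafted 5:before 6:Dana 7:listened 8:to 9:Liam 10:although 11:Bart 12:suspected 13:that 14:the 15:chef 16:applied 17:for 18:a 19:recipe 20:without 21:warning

The displaced element is "what" (word 1).
It functions as the direct object of "drafted", so the gap sits immediately after word 4 ("drafted").
Base order: Marco had drafted what before Dana listened to Liam although Bart suspected that the chef applied for a recipe without warning.

4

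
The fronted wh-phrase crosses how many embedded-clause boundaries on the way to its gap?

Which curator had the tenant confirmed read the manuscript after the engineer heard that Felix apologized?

"which curator" is extracted from the subject of "read".
Boundaries crossed, outermost first: [Ø] — 1 in total.

1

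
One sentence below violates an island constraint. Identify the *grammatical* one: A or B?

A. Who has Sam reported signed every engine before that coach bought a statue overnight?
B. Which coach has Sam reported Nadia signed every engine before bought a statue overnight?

In B, the wh-phrase is extracted from inside an adjunct island (introduced by "before"), which blocks movement.
In A, the extraction path crosses only that-complement boundaries, which are transparent.
So A is grammatical.

A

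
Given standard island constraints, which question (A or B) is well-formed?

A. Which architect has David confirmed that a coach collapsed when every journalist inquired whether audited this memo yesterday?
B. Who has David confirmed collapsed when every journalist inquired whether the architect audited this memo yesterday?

In A, the wh-phrase is extracted from inside an adjunct island (introduced by "when"), which blocks movement.
In B, the extraction path crosses only that-complement boundaries, which are transparent.
So B is grammatical.

B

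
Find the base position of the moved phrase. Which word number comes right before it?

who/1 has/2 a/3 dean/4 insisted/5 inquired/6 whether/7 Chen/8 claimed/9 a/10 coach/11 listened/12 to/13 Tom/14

The displaced element is "who" (word 1).
It is linked across 1 clause boundary (Ø).
It functions as the subject of "inquired", so the gap sits immediately after word 5 ("insisted").
Base order: A dean has insisted who inquired whether Chen claimed a coach listened to Tom.

5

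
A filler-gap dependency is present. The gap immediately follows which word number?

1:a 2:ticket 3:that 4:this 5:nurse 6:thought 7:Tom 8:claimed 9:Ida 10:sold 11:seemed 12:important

The displaced element is "a ticket" (word 2).
It is linked across 2 clause boundaries (Ø → Ø).
It functions as the direct object of "sold", so the gap sits immediately after word 10 ("sold").
Base order: This nurse thought Tom claimed Ida sold a ticket.

10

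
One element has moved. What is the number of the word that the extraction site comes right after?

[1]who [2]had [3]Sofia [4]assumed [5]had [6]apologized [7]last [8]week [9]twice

The displaced element is "who" (word 1).
It is linked across 1 clause boundary (Ø).
It functions as the subject of "apologized", so the gap sits immediately after word 4 ("assumed").
Base order: Sofia had assumed who had apologized last week twice.

4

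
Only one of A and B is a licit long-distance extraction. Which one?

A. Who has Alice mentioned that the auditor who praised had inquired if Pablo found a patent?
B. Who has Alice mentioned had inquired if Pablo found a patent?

B

In A, the wh-phrase is extracted from inside a complex-NP island (relative clause) (introduced by "who"), which blocks movement.
In B, the extraction path crosses only that-complement boundaries, which are transparent.
So B is grammatical.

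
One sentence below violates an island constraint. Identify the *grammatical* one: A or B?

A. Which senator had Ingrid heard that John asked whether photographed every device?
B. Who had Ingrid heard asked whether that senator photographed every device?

In A, the wh-phrase is extracted from inside a wh-island (introduced by "whether"), which blocks movement.
In B, the extraction path crosses only that-complement boundaries, which are transparent.
So B is grammatical.

B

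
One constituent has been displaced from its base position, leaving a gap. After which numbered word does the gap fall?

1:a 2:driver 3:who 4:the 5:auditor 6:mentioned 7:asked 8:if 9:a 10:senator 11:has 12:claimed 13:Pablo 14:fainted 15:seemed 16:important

6

The displaced element is "a driver" (word 2).
It is linked across 1 clause boundary (Ø).
It functions as the subject of "asked", so the gap sits immediately after word 6 ("mentioned").
Base order: The auditor mentioned that a driver asked if a senator has claimed Pablo fainted.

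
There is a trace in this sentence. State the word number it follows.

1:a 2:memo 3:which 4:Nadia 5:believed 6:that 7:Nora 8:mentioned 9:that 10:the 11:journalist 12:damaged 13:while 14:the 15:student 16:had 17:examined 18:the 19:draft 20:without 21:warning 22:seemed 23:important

12

The displaced element is "a memo" (word 2).
It is linked across 2 clause boundaries (that → that).
It functions as the direct object of "damaged", so the gap sits immediately after word 12 ("damaged").
Base order: Nadia believed that Nora mentioned that the journalist damaged a memo while the student had examined the draft without warning.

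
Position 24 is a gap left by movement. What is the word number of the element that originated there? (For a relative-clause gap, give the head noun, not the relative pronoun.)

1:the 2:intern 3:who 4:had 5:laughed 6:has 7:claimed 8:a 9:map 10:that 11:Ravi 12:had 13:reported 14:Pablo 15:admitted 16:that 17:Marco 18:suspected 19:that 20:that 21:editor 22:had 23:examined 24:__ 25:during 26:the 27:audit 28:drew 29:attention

The gap at 24 is the object of "examined", inside a relative clause.
The relative pronoun is "that" (word 10); it is bound by the head noun immediately before it.
Its filler is the head noun "map", at word 9.

9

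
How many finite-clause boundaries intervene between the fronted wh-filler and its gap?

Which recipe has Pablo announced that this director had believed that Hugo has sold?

2

"which recipe" is extracted from the object of "sold".
Boundaries crossed, outermost first: [that], [that] — 2 in total.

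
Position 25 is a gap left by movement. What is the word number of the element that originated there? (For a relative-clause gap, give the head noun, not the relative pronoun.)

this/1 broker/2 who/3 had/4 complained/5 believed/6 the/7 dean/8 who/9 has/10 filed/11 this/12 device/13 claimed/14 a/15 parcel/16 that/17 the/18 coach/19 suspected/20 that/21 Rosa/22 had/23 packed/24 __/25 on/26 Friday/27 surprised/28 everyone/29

16

The gap at 25 is the object of "packed", inside a relative clause.
The relative pronoun is "that" (word 17); it is bound by the head noun immediately before it.
Its filler is the head noun "parcel", at word 16.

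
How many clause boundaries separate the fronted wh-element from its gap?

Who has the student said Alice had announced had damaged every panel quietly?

"who" is extracted from the subject of "damaged".
Boundaries crossed, outermost first: [Ø], [Ø] — 2 in total.

2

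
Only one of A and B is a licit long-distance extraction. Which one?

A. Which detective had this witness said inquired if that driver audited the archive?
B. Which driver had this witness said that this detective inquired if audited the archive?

A

In B, the wh-phrase is extracted from inside a wh-island (introduced by "if"), which blocks movement.
In A, the extraction path crosses only that-complement boundaries, which are transparent.
So A is grammatical.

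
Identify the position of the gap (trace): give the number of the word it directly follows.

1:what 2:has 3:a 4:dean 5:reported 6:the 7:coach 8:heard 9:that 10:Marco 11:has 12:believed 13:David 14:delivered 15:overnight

The displaced element is "what" (word 1).
It is linked across 3 clause boundaries (Ø → that → Ø).
It functions as the direct object of "delivered", so the gap sits immediately after word 14 ("delivered").
Base order: A dean has reported the coach heard that Marco has believed David delivered what overnight.

14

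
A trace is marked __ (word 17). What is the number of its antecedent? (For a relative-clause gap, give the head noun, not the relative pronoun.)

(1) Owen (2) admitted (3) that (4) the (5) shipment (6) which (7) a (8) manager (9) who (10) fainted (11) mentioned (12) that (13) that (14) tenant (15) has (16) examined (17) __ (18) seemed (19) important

5

The gap at 17 is the object of "examined", inside a relative clause.
The relative pronoun is "which" (word 6); it is bound by the head noun immediately before it.
Its filler is the head noun "shipment", at word 5.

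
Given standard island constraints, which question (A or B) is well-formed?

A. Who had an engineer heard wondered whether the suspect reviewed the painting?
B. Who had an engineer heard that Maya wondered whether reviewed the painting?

A

In B, the wh-phrase is extracted from inside a wh-island (introduced by "whether"), which blocks movement.
In A, the extraction path crosses only that-complement boundaries, which are transparent.
So A is grammatical.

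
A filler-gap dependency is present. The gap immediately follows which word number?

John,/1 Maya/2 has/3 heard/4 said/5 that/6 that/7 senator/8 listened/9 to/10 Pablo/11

4

The displaced element is "John" (word 1).
It is linked across 1 clause boundary (Ø).
It functions as the subject of "said", so the gap sits immediately after word 4 ("heard").
Base order: Maya has heard John said that that senator listened to Pablo.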